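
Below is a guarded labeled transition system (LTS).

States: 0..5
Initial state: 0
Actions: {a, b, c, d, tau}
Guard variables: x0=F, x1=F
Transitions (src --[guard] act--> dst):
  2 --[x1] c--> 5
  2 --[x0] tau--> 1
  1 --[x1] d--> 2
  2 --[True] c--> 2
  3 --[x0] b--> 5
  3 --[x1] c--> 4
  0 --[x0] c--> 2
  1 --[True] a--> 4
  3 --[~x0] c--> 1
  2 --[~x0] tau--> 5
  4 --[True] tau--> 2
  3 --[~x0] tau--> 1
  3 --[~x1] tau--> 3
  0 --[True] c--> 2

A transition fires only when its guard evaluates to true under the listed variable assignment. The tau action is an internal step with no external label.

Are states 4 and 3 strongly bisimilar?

Answer: NOT BISIMILAR

Analysis:
Refine partition for ~:
  π0 = {{0,1,2,3,4,5}}
  π1 = {{0},{1},{2,3},{4},{5}}
  π2 = {{0},{1},{2},{3},{4},{5}}
stable after 3 split(s): 6 block(s)
class of 4: {4}; class of 3: {3}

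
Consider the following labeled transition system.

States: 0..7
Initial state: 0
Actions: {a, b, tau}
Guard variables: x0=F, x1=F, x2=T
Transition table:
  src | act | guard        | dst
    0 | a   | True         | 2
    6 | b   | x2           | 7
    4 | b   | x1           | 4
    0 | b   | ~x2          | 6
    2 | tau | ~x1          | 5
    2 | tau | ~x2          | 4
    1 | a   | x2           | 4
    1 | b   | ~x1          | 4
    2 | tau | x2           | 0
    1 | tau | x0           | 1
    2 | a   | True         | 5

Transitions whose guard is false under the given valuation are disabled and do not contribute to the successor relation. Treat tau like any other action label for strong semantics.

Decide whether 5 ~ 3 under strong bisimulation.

Answer: BISIMILAR

Analysis:
Compute ~ classes (split until stable):
  round 0: {{0,1,2,3,4,5,6,7}}
  round 1: {{0},{1},{2},{3,4,5,7},{6}}
5 equivalence class(es) (converged in 2)
5∈{3,4,5,7}, 3∈{3,4,5,7}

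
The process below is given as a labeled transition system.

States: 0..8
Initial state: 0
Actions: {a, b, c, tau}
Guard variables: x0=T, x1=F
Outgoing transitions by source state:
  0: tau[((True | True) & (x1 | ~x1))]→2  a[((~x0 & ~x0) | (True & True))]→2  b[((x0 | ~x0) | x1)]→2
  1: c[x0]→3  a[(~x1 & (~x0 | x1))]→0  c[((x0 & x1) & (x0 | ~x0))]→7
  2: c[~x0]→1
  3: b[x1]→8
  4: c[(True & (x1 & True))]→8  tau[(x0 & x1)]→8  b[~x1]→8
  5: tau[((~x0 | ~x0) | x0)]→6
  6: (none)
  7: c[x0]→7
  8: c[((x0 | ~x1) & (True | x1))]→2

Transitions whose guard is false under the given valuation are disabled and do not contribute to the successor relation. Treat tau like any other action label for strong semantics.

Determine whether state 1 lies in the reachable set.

After dropping false guards: 8 live edges.
Layer 0: {0}
Layer 1: {2}  cumulative {0,2}
R = {0,2}

Answer: UNREACHABLE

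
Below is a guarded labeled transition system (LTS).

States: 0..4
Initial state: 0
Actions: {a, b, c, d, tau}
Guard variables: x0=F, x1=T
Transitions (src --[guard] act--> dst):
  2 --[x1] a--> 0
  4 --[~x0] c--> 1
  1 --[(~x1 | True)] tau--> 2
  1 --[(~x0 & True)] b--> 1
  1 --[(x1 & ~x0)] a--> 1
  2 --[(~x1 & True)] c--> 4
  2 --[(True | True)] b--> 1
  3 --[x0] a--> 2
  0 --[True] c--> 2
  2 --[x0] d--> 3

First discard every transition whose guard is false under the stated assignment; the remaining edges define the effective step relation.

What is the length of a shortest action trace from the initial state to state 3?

Layered search for 3:
  L0 = {0}
  L1 = {2}
  L2 = {1}
3 never appears.

Answer: UNREACHABLE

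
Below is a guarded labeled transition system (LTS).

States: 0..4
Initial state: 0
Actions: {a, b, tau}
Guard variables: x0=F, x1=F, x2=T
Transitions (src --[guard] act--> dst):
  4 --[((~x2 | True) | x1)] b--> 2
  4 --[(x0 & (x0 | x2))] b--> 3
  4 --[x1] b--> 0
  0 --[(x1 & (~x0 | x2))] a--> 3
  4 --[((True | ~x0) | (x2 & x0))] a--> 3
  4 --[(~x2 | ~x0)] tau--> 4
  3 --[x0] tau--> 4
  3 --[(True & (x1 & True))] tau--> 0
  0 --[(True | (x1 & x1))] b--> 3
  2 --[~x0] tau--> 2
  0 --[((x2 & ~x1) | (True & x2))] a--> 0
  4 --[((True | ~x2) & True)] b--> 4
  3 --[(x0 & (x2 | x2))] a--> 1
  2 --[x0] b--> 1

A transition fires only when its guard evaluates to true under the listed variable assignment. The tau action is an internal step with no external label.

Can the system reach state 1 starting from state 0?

Guard filter leaves 7 enabled edge(s).
L0 = {0}
L1 = {3}  total {0,3}
R = {0,3}

Answer: UNREACHABLE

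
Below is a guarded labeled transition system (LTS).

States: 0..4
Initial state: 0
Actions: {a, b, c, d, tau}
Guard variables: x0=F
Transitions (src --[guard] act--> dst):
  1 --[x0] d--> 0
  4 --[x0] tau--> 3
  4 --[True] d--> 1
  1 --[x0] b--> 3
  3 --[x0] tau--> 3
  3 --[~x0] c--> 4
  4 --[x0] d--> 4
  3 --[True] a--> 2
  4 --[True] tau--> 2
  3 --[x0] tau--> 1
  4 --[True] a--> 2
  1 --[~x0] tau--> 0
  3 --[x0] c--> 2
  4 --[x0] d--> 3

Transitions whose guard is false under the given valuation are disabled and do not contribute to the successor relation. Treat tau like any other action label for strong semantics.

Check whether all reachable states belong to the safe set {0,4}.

Answer: INVARIANT HOLDS

Working:
Safe = {0,4}
R = {0}
  0: ✓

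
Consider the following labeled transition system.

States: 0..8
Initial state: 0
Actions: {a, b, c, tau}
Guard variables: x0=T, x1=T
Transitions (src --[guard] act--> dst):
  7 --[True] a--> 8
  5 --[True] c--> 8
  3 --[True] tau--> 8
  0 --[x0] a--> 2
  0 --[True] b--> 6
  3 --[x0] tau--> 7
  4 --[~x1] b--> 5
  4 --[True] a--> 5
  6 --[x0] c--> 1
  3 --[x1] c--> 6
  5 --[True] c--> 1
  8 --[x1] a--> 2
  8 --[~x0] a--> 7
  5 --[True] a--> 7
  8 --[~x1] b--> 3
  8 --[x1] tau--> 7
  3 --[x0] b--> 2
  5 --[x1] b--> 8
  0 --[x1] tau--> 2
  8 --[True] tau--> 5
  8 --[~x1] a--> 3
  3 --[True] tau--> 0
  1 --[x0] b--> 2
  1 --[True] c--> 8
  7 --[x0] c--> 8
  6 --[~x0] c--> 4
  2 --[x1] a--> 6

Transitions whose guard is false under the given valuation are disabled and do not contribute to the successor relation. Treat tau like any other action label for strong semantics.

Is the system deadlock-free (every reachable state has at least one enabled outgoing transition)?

Answer: DEADLOCK-FREE

Analysis:
R = {0,1,2,5,6,7,8}
  0: a→2  b→6  tau→2  [deg 3]
  1: b→2  c→8  [deg 2]
  2: a→6  [deg 1]
  5: a→7  b→8  c→1  c→8  [deg 4]
  6: c→1  [deg 1]
  7: a→8  c→8  [deg 2]
  8: a→2  tau→5  tau→7  [deg 3]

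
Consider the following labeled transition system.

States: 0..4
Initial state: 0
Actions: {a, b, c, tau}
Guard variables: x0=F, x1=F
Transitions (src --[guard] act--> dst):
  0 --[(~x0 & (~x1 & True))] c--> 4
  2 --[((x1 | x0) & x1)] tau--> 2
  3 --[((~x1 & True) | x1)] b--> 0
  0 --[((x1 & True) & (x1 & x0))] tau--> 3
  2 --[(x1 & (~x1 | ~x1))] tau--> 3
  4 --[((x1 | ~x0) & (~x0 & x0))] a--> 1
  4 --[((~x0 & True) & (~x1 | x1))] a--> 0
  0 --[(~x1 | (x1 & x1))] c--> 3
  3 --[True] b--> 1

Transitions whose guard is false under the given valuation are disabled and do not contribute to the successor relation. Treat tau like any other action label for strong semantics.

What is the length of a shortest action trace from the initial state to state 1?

BFS to 1:
  L0 = {0}
  L1 = {3,4}
  L2 = {1}
first hit 1 at d=2 via c·b

Answer: 2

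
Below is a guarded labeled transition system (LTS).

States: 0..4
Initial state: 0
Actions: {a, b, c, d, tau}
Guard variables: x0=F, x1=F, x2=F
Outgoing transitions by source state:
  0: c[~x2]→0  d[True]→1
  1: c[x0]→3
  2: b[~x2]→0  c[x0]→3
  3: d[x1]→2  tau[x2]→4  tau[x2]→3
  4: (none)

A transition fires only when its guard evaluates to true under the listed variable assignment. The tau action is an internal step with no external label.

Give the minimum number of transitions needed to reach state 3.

BFS to 3:
  Layer 0: {0}
  Layer 1: {1}
3 never appears.

Answer: UNREACHABLE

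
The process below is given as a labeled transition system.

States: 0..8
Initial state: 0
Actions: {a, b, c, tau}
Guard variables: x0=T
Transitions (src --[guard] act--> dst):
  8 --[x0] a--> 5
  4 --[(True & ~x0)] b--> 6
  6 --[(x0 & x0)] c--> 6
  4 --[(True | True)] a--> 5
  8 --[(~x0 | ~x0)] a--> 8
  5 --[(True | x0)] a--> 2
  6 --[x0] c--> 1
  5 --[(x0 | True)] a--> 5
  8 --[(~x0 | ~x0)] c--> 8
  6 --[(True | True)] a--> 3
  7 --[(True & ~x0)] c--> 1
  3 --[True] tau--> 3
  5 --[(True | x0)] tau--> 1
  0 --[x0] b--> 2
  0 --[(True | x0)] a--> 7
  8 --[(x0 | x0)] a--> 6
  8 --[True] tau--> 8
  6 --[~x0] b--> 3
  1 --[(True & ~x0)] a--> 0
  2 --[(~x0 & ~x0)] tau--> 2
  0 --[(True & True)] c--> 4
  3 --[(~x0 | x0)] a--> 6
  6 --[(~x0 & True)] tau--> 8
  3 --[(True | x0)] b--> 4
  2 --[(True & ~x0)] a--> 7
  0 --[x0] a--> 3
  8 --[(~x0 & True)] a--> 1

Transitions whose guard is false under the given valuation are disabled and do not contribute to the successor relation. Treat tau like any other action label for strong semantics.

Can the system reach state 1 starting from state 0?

Answer: REACHABLE

Working:
Guard filter leaves 17 enabled edge(s).
L0 = {0}
L1 = {2,3,4,7}  total {0,2,3,4,7}
L2 = {5,6}  total {0,2,3,4,5,6,7}
L3 = {1}  total {0,1,2,3,4,5,6,7}
Reachable = {0,1,2,3,4,5,6,7}
witness 1: a·a·c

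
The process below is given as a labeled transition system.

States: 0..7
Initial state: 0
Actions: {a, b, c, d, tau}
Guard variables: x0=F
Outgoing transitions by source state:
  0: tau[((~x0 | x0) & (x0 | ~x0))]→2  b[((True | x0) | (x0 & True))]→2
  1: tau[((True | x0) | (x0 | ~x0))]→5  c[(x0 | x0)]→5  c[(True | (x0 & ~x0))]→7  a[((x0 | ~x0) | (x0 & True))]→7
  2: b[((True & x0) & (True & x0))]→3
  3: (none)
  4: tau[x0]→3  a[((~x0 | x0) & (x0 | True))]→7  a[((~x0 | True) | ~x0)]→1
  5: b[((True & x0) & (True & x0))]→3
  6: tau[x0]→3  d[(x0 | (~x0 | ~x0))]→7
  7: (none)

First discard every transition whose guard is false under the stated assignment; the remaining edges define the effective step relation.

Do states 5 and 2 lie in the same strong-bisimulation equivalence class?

Answer: BISIMILAR

Trace:
Compute ~ classes (split until stable):
  π0 = {{0,1,2,3,4,5,6,7}}
  π1 = {{0},{1},{2,3,5,7},{4},{6}}
Fixed point at round 2; 5 class(es).
[5]={2,3,5,7}  [2]={2,3,5,7}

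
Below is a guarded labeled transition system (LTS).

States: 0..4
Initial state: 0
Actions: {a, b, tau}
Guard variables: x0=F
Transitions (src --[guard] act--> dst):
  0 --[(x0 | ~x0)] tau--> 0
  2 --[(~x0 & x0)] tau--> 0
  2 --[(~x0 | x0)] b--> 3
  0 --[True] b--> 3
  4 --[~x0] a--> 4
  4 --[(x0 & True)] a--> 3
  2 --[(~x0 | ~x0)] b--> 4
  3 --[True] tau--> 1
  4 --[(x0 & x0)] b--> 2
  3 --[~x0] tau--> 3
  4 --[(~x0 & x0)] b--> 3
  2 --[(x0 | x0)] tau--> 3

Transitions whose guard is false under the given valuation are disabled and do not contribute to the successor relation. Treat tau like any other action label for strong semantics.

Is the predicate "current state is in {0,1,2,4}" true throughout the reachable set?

Answer: INVARIANT VIOLATED at state 3

Working:
Safe = {0,1,2,4}
Reach set: {0,1,3}
  0: ok
  1: ok
  3: outside
reach 3 via b — violates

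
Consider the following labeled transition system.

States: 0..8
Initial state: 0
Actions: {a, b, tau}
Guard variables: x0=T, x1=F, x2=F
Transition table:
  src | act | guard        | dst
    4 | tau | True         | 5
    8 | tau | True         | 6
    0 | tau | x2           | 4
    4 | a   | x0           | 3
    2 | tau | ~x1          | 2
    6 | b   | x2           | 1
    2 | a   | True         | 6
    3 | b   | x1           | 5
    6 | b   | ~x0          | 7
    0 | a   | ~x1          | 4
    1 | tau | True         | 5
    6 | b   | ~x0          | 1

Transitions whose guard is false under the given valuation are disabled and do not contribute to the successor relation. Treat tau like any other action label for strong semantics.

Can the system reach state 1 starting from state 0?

Answer: UNREACHABLE

Analysis:
7 transition(s) survive guard evaluation.
L0 = {0}
L1 = {4}  total {0,4}
L2 = {3,5}  total {0,3,4,5}
R = {0,3,4,5}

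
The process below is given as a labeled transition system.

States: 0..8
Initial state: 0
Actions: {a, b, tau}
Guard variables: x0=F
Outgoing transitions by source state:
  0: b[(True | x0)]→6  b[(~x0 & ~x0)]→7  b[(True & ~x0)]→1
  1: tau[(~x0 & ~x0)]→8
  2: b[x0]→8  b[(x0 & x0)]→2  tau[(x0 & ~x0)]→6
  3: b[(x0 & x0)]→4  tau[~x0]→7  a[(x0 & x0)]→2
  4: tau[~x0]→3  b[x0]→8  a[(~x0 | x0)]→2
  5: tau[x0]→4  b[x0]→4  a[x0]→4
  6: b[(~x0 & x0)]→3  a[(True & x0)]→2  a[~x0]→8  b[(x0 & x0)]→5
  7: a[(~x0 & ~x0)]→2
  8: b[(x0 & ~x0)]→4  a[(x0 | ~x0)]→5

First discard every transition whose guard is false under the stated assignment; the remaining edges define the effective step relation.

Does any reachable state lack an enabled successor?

Answer: DEADLOCK at state 2

Working:
Reachable = {0,1,2,5,6,7,8}
  0: b→1  b→6  b→7  [deg 3]
  1: tau→8  [deg 1]
  2: ∅  [no exit]
  5: ∅  [no exit]
  6: a→8  [deg 1]
  7: a→2  [deg 1]
  8: a→5  [deg 1]
witness 2: b·a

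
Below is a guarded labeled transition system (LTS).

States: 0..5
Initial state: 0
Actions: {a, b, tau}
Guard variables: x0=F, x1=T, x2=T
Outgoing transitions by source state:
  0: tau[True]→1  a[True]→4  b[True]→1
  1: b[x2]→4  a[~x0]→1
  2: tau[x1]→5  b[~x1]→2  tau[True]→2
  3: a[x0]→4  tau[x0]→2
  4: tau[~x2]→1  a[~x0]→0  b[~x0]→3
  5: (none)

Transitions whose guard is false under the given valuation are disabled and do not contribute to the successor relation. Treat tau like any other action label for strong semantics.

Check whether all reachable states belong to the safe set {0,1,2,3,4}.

Answer: INVARIANT HOLDS

Analysis:
Allowed set {0,1,2,3,4}
R = {0,1,3,4}
  0: safe
  1: safe
  3: safe
  4: safe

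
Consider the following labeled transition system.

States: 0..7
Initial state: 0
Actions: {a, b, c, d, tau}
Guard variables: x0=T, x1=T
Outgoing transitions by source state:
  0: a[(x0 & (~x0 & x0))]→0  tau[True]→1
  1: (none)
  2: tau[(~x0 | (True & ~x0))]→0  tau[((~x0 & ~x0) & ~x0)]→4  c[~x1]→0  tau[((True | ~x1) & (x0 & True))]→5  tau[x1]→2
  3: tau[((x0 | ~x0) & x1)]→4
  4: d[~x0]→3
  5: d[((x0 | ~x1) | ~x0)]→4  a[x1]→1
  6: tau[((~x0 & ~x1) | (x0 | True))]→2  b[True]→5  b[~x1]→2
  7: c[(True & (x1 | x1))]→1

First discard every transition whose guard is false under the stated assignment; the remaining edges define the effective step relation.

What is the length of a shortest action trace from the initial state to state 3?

Answer: UNREACHABLE

Analysis:
Breadth-first toward 3:
  Layer 0: {0}
  Layer 1: {1}
3 never appears.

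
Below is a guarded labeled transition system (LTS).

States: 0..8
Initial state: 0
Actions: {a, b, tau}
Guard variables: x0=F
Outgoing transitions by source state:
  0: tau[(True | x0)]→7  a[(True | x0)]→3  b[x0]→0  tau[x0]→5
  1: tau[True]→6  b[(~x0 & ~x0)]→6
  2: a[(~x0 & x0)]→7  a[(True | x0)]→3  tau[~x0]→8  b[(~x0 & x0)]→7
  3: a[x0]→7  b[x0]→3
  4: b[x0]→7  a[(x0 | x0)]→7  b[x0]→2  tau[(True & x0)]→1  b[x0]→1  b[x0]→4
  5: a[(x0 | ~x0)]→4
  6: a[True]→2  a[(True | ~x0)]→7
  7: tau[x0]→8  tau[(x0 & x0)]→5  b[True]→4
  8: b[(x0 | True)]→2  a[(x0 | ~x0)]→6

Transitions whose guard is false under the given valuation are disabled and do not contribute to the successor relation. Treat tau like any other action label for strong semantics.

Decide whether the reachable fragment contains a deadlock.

Answer: DEADLOCK at state 3

Analysis:
R = {0,3,4,7}
  0: a→3  tau→7  [2 exit(s)]
  3: ∅  [no exit]
  4: ∅  [no exit]
  7: b→4  [1 exit(s)]
witness 3: a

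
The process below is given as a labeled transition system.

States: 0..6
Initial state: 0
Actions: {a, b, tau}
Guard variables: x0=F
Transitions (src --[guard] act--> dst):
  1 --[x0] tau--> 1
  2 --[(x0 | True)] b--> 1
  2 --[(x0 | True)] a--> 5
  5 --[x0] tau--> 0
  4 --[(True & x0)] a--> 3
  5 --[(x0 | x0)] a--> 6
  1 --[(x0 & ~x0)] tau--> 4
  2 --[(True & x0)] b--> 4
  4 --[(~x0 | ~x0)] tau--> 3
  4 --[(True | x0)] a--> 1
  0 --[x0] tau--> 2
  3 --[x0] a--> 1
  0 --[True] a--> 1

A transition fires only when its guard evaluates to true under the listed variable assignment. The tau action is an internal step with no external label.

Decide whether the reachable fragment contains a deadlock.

Answer: DEADLOCK at state 1

Trace:
Reachable = {0,1}
  0: a→1  [deg 1]
  1: ∅  [no exit]
Path to 1: a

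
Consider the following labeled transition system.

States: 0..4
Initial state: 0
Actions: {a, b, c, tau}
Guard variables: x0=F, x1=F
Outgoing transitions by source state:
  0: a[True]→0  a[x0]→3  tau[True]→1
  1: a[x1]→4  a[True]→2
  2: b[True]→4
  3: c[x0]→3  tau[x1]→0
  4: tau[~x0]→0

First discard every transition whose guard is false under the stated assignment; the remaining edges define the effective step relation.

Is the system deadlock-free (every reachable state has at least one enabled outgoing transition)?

Reach set: {0,1,2,4}
  0: a→0  tau→1  [2 exit(s)]
  1: a→2  [1 exit(s)]
  2: b→4  [1 exit(s)]
  4: tau→0  [1 exit(s)]

Answer: DEADLOCK-FREE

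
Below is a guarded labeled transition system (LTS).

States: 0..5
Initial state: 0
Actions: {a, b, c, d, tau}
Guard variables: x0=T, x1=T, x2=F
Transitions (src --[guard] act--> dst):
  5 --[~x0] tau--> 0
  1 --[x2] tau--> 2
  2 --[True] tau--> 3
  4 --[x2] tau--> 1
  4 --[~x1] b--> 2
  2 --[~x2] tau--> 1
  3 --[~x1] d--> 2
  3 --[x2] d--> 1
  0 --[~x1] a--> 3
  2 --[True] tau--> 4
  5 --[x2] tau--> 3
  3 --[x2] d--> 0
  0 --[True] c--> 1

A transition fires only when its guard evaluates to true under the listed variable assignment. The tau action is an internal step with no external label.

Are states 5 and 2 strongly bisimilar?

Answer: NOT BISIMILAR

Working:
Compute ~ classes (split until stable):
  round 0: {{0,1,2,3,4,5}}
  round 1: {{0},{1,3,4,5},{2}}
Fixed point at round 2; 3 class(es).
5∈{1,3,4,5}, 2∈{2}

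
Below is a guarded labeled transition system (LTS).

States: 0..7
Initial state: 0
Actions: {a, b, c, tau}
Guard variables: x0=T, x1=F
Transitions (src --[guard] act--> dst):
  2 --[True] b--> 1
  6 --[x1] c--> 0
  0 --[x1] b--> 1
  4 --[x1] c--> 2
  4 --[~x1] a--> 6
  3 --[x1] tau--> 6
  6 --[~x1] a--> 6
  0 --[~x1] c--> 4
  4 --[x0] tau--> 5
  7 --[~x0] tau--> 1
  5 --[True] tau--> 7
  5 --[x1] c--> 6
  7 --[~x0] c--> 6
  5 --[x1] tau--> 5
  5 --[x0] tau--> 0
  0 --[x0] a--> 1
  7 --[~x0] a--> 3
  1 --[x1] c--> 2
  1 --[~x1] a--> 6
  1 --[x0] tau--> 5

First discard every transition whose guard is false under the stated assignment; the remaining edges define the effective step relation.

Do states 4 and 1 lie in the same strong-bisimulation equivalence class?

Refine partition for ~:
  P[0] = {{0,1,2,3,4,5,6,7}}
  P[1] = {{0},{1,4},{2},{3,7},{5},{6}}
Fixed point at round 2; 6 class(es).
class of 4: {1,4}; class of 1: {1,4}

Answer: BISIMILAR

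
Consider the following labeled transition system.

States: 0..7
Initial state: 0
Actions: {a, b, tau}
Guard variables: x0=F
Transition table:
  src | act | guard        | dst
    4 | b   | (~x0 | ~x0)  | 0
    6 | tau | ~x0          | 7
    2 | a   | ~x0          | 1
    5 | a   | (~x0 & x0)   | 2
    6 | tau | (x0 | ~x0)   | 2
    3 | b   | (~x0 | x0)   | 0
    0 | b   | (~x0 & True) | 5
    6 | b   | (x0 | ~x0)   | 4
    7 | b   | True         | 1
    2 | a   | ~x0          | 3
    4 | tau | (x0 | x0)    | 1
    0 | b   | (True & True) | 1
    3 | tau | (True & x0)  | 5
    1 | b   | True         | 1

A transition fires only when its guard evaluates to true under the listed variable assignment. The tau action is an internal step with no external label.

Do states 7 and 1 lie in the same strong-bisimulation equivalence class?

Bisimulation quotient by refinement:
  π0 = {{0,1,2,3,4,5,6,7}}
  π1 = {{0,1,3,4,7},{2},{5},{6}}
  π2 = {{0},{1,3,4,7},{2},{5},{6}}
  π3 = {{0},{1,7},{2},{3,4},{5},{6}}
6 equivalence class(es) (converged in 4)
[7]={1,7}  [1]={1,7}

Answer: BISIMILAR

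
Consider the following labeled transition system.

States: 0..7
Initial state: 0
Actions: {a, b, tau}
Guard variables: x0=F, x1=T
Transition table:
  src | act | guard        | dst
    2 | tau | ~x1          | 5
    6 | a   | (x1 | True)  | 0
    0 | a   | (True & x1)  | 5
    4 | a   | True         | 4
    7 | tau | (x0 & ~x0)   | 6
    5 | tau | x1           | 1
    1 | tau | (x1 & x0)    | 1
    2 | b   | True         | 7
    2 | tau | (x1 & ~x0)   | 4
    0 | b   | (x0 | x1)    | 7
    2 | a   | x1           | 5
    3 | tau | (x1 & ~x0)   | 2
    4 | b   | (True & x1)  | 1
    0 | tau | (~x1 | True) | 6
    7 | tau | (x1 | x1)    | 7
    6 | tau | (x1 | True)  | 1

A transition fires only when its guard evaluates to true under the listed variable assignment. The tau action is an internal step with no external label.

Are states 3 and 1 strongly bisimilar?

Answer: NOT BISIMILAR

Working:
Refine partition for ~:
  π0 = {{0,1,2,3,4,5,6,7}}
  π1 = {{0,2},{1},{3,5,7},{4},{6}}
  π2 = {{0},{1},{2},{3},{4},{5},{6},{7}}
8 equivalence class(es) (converged in 3)
class of 3: {3}; class of 1: {1}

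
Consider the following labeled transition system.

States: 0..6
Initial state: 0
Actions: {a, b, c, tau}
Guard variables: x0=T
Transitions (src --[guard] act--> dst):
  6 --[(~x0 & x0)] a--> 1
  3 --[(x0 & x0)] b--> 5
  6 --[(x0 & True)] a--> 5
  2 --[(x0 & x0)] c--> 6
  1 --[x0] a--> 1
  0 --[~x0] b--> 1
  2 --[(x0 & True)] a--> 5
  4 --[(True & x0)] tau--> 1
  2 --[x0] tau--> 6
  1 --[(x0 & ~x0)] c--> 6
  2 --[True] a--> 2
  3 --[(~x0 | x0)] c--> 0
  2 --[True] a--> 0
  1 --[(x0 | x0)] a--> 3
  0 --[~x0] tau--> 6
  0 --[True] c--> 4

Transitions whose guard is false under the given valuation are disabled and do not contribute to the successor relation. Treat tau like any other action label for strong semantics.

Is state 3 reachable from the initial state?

After dropping false guards: 12 live edges.
L0 = {0}
L1 = {4}  cumulative {0,4}
L2 = {1}  cumulative {0,1,4}
L3 = {3}  cumulative {0,1,3,4}
L4 = {5}  cumulative {0,1,3,4,5}
Reach set: {0,1,3,4,5}
Path to 3: c·tau·a

Answer: REACHABLE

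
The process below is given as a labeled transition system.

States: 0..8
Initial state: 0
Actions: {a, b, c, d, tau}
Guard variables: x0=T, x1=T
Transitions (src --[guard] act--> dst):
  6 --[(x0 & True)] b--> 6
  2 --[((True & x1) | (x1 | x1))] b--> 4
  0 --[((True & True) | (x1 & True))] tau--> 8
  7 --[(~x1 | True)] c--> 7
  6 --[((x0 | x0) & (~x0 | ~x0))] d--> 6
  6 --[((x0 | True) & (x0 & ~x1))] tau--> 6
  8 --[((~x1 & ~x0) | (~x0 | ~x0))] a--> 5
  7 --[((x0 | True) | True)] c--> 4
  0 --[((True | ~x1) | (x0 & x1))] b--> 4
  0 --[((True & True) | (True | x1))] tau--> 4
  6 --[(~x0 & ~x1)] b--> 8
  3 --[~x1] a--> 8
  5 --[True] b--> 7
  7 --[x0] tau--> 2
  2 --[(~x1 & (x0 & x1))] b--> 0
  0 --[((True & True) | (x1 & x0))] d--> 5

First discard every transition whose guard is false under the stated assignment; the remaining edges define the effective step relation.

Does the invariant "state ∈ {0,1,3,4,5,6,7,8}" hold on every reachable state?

Allowed set {0,1,3,4,5,6,7,8}
Reachable = {0,2,4,5,7,8}
  0: ✓
  2: outside
  4: ✓
  5: ✓
  7: ✓
  8: ✓
witness against invariant: d·b·tau → 2

Answer: INVARIANT VIOLATED at state 2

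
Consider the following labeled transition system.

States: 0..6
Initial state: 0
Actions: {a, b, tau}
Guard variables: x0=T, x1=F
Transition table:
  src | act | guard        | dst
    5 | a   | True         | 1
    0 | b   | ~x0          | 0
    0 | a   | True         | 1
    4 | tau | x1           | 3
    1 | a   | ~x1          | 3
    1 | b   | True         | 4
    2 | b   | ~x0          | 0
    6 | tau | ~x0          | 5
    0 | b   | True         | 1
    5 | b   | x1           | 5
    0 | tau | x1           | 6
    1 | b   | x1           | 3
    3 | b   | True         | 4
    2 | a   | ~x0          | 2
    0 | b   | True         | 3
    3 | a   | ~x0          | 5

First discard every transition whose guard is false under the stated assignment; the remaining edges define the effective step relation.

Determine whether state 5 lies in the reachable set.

After dropping false guards: 7 live edges.
Layer 0: {0}
Layer 1: {1,3}  now seen {0,1,3}
Layer 2: {4}  now seen {0,1,3,4}
Reach set: {0,1,3,4}

Answer: UNREACHABLE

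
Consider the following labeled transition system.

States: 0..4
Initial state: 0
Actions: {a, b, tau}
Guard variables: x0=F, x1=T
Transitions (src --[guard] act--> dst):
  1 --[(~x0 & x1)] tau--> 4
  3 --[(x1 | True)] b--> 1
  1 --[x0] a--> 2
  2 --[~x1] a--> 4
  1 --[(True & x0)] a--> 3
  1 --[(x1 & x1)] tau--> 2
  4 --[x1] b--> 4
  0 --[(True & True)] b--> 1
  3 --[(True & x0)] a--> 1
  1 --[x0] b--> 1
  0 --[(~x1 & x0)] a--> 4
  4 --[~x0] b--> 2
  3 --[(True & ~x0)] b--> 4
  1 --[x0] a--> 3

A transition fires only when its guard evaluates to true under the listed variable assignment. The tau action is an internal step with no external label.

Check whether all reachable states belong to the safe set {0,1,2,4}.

Answer: INVARIANT HOLDS

Analysis:
Allowed set {0,1,2,4}
R = {0,1,2,4}
  0: ok
  1: ok
  2: ok
  4: ok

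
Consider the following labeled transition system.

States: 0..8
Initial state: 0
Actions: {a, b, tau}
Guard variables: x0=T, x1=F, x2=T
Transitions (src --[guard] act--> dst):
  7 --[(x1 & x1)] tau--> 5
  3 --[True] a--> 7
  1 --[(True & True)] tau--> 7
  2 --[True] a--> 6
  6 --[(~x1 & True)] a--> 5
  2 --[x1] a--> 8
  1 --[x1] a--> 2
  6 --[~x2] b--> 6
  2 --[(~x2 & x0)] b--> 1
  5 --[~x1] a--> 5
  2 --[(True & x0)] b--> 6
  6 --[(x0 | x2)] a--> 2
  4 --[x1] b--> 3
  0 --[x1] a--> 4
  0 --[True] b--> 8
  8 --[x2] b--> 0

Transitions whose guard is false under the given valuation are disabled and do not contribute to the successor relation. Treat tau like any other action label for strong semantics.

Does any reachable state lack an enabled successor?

Answer: DEADLOCK-FREE

Analysis:
R = {0,8}
  0: b→8  [deg 1]
  8: b→0  [deg 1]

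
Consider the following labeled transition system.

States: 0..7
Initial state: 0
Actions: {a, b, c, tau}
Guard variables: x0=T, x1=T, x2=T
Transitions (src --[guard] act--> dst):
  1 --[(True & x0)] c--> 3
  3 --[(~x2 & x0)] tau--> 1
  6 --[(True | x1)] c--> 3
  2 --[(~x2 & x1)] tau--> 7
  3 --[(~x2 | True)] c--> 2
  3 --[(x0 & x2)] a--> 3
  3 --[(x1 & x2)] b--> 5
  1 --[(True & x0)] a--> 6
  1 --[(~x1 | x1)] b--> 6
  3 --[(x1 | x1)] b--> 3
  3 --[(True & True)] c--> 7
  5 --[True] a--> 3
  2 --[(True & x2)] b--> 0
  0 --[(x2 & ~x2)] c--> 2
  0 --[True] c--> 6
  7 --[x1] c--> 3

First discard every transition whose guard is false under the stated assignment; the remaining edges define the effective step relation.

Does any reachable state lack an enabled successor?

Answer: DEADLOCK-FREE

Working:
Reach set: {0,2,3,5,6,7}
  0: c→6  [1 out]
  2: b→0  [1 out]
  3: a→3  b→3  b→5  c→2  c→7  [5 out]
  5: a→3  [1 out]
  6: c→3  [1 out]
  7: c→3  [1 out]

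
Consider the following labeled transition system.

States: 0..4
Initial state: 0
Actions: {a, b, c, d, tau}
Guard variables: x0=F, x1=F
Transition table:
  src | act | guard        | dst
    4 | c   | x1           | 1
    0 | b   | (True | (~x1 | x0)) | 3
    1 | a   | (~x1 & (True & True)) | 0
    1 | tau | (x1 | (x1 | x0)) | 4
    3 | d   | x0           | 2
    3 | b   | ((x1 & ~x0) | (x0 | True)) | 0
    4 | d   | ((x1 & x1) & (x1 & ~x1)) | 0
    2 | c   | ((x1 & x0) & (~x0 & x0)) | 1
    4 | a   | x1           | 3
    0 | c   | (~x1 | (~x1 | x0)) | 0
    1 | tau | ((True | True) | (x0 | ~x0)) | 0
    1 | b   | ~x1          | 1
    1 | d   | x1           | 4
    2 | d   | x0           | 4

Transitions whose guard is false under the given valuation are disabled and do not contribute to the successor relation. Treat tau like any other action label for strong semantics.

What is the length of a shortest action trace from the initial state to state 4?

Answer: UNREACHABLE

Trace:
BFS to 4:
  Layer 0: {0}
  Layer 1: {3}
4 never appears.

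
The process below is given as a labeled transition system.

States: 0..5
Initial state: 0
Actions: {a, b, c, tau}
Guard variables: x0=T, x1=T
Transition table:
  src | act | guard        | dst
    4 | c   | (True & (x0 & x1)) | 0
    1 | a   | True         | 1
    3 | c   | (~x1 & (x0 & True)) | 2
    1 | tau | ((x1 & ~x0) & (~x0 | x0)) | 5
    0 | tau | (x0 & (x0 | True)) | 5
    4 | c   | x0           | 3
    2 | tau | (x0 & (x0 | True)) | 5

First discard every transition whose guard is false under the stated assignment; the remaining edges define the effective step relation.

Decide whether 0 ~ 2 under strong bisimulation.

Bisimulation quotient by refinement:
  P[0] = {{0,1,2,3,4,5}}
  P[1] = {{0,2},{1},{3,5},{4}}
4 equivalence class(es) (converged in 2)
0∈{0,2}, 2∈{0,2}

Answer: BISIMILAR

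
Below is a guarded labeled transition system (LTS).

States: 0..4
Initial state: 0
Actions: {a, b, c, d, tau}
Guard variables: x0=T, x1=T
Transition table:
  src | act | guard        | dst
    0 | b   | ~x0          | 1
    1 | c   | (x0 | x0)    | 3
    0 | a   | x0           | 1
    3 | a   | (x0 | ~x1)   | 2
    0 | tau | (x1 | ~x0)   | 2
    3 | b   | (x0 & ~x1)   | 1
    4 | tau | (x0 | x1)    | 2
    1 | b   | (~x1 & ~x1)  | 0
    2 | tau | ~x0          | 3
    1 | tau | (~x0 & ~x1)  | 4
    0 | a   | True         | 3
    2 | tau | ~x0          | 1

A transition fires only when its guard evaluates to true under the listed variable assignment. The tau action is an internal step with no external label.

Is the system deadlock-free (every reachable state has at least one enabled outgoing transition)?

Answer: DEADLOCK at state 2

Analysis:
Reachable = {0,1,2,3}
  0: a→1  a→3  tau→2  [deg 3]
  1: c→3  [deg 1]
  2: ∅  [deadlock]
  3: a→2  [deg 1]
Path to 2: tau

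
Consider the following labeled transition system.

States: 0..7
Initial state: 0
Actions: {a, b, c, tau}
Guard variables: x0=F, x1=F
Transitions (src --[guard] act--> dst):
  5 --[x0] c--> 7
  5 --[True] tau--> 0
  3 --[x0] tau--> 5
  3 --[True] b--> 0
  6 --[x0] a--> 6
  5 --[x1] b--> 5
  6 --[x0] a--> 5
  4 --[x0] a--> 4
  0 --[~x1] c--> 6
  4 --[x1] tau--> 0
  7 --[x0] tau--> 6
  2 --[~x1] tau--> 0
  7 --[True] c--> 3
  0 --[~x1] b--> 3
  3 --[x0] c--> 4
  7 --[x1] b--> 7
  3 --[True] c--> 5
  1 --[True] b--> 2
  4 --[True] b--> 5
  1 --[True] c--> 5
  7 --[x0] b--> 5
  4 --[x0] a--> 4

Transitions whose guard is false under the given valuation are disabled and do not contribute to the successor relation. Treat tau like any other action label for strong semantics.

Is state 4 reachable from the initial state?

10 transition(s) survive guard evaluation.
L0 = {0}
L1 = {3,6}  total {0,3,6}
L2 = {5}  total {0,3,5,6}
Reachable = {0,3,5,6}

Answer: UNREACHABLE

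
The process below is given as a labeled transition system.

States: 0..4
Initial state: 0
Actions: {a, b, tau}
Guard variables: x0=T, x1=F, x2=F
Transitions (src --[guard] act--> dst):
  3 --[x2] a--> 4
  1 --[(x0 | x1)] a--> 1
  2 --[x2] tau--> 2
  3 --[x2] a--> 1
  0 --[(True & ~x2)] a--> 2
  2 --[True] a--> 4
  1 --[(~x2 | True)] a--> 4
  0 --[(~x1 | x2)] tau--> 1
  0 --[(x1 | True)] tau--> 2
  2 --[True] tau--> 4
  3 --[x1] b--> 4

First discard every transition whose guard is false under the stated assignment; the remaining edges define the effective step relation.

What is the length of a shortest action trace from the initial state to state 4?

Breadth-first toward 4:
  L0 = {0}
  L1 = {1,2}
  L2 = {4}
depth(4)=2, e.g. a·a

Answer: 2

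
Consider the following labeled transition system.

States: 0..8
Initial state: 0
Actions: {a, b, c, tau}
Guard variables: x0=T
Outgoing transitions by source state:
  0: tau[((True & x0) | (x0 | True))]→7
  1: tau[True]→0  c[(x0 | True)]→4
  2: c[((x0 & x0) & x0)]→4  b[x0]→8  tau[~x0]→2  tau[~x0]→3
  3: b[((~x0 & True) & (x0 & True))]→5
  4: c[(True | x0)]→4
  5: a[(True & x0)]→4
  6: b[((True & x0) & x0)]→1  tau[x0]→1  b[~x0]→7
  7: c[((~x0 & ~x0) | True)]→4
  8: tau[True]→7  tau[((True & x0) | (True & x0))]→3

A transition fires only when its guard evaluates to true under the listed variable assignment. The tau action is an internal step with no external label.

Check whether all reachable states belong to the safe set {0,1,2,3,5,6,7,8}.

Answer: INVARIANT VIOLATED at state 4

Trace:
Allowed set {0,1,2,3,5,6,7,8}
R = {0,4,7}
  0: ok
  4: ✗ unsafe
  7: ok
reach 4 via tau·c — violates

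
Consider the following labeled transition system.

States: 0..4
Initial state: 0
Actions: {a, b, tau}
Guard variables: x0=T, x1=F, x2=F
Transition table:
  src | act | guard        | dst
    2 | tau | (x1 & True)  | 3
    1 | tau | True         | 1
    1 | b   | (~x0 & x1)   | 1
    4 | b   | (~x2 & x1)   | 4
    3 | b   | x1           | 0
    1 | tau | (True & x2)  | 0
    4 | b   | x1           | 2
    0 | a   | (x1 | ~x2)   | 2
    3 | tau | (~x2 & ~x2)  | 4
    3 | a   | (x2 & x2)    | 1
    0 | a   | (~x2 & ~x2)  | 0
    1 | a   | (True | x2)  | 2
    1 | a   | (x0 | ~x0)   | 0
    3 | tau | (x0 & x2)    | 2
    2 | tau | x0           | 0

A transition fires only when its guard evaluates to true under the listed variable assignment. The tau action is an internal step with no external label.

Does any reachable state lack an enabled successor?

Answer: DEADLOCK-FREE

Trace:
Reach set: {0,2}
  0: a→0  a→2  [2 exit(s)]
  2: tau→0  [1 exit(s)]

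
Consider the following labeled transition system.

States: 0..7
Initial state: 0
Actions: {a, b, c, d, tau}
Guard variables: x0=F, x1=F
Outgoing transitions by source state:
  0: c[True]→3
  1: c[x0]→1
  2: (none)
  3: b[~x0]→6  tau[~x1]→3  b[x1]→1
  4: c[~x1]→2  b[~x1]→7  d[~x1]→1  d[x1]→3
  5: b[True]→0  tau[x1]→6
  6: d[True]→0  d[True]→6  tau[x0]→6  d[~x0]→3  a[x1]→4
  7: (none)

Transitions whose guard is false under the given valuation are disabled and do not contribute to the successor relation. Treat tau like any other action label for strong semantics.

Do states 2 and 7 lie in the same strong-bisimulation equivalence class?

Bisimulation quotient by refinement:
  P[0] = {{0,1,2,3,4,5,6,7}}
  P[1] = {{0},{1,2,7},{3},{4},{5},{6}}
Fixed point at round 2; 6 class(es).
2∈{1,2,7}, 7∈{1,2,7}

Answer: BISIMILAR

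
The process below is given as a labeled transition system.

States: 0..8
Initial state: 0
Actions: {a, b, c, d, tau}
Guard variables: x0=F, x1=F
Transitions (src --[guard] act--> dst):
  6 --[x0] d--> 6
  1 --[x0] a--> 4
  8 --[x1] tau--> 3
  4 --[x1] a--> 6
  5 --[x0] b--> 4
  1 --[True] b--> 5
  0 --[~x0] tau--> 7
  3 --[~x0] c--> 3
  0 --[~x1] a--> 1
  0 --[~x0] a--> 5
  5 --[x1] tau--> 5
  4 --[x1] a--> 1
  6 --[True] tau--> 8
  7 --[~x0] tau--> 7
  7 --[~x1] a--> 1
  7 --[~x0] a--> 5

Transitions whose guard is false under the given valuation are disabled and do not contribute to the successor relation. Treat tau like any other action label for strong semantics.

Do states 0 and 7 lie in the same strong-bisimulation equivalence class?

Answer: BISIMILAR

Trace:
Bisimulation quotient by refinement:
  round 0: {{0,1,2,3,4,5,6,7,8}}
  round 1: {{0,7},{1},{2,4,5,8},{3},{6}}
Fixed point at round 2; 5 class(es).
0∈{0,7}, 7∈{0,7}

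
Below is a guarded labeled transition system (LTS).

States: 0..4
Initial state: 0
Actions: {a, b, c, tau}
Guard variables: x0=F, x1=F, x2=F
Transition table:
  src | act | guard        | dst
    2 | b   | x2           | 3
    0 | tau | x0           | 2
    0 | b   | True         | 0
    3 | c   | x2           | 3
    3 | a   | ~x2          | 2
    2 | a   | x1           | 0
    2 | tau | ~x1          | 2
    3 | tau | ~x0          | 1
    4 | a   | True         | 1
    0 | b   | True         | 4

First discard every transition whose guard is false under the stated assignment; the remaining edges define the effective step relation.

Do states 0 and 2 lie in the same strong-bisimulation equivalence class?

Answer: NOT BISIMILAR

Trace:
Bisimulation quotient by refinement:
  round 0: {{0,1,2,3,4}}
  round 1: {{0},{1},{2},{3},{4}}
5 equivalence class(es) (converged in 2)
[0]={0}  [2]={2}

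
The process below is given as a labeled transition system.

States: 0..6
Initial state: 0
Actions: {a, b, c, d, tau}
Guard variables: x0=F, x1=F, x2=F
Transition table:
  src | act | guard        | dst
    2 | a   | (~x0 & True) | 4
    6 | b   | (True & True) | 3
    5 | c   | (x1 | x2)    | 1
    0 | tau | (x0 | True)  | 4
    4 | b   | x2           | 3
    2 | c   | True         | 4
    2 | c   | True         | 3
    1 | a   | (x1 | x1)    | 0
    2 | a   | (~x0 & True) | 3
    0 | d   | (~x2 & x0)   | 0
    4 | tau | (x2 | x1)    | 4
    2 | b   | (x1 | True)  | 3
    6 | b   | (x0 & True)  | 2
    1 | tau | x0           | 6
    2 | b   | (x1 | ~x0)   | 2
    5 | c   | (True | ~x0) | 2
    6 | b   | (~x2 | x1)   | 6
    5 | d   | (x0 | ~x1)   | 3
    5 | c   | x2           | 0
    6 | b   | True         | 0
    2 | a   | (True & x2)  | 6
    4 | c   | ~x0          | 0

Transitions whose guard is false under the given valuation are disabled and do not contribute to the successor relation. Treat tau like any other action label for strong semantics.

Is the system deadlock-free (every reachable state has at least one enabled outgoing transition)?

Reachable = {0,4}
  0: tau→4  [deg 1]
  4: c→0  [deg 1]

Answer: DEADLOCK-FREE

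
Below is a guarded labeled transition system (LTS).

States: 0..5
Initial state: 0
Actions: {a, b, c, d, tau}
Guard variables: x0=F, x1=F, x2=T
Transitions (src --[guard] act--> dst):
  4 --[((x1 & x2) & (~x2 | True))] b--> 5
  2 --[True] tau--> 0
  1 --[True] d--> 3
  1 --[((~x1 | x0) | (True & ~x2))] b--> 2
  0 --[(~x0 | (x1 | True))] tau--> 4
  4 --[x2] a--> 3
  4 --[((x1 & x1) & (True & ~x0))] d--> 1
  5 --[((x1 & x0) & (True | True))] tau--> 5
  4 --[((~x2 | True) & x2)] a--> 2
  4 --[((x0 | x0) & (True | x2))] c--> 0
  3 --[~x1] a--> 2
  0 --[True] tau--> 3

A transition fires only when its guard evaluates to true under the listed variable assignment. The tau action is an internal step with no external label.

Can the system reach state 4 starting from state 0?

8 transition(s) survive guard evaluation.
L0 = {0}
L1 = {3,4}  cumulative {0,3,4}
L2 = {2}  cumulative {0,2,3,4}
R = {0,2,3,4}
witness 4: tau

Answer: REACHABLE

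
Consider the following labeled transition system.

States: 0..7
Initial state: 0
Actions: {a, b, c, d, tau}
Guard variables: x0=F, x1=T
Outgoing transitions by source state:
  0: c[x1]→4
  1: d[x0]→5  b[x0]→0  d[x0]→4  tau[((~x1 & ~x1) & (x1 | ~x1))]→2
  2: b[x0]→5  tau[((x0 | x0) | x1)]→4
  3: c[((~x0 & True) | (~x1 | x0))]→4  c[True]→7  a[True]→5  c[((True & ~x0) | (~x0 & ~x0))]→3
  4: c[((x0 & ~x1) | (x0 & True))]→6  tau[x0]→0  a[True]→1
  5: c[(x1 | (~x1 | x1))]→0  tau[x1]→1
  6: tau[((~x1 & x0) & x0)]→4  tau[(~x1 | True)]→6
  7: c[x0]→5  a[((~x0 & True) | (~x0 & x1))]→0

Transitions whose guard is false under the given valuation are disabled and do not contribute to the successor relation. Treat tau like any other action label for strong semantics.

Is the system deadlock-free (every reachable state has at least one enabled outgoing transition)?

Reach set: {0,1,4}
  0: c→4  [1 out]
  1: ∅  [STUCK]
  4: a→1  [1 out]
witness 1: c·a

Answer: DEADLOCK at state 1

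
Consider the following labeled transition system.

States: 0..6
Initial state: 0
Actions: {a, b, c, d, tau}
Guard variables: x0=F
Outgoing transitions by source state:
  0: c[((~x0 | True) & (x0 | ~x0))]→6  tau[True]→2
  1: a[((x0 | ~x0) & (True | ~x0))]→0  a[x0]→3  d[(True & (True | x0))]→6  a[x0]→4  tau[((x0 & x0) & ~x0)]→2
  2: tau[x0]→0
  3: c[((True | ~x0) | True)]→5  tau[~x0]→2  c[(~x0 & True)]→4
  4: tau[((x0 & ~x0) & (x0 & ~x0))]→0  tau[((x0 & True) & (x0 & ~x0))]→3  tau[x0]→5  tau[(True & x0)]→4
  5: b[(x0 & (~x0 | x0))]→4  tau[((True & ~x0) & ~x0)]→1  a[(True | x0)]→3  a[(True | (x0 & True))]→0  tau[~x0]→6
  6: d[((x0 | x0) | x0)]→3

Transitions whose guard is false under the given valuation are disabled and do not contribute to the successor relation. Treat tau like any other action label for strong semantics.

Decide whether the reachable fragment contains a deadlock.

R = {0,2,6}
  0: c→6  tau→2  [2 out]
  2: ∅  [no exit]
  6: ∅  [no exit]
Path to 2: tau

Answer: DEADLOCK at state 2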